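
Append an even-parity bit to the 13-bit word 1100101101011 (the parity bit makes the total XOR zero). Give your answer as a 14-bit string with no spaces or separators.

XOR of the 13 data bits: 1⊕1⊕0⊕0⊕1⊕0⊕1⊕1⊕0⊕1⊕0⊕1⊕1 = 0
Parity bit = 0 (so all 14 bits XOR to 0).

11001011010110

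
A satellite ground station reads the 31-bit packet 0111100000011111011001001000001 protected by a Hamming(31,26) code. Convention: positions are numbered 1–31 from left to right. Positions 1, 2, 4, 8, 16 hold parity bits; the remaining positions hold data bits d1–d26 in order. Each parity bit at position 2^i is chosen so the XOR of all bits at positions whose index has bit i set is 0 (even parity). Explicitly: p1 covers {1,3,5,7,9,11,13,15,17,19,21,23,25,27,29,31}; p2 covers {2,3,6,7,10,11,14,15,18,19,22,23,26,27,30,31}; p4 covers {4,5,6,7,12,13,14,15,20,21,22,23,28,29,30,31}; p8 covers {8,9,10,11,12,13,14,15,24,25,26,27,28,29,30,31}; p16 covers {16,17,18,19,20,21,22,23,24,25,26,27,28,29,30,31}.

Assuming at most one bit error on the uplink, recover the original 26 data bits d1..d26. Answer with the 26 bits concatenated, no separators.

11000001111011001001000001

s1 (pos 1,3,5,7,9,11,13,15,17,19,21,23,25,27,29,31): 0⊕1⊕1⊕0⊕0⊕0⊕1⊕1⊕0⊕1⊕0⊕0⊕1⊕0⊕0⊕1 = 1
s2 (pos 2,3,6,7,10,11,14,15,18,19,22,23,26,27,30,31): 1⊕1⊕0⊕0⊕0⊕0⊕1⊕1⊕1⊕1⊕1⊕0⊕0⊕0⊕0⊕1 = 0
s4 (pos 4,5,6,7,12,13,14,15,20,21,22,23,28,29,30,31): 1⊕1⊕0⊕0⊕1⊕1⊕1⊕1⊕0⊕0⊕1⊕0⊕0⊕0⊕0⊕1 = 0
s8 (pos 8,9,10,11,12,13,14,15,24,25,26,27,28,29,30,31): 0⊕0⊕0⊕0⊕1⊕1⊕1⊕1⊕0⊕1⊕0⊕0⊕0⊕0⊕0⊕1 = 0
s16 (pos 16,17,18,19,20,21,22,23,24,25,26,27,28,29,30,31): 1⊕0⊕1⊕1⊕0⊕0⊕1⊕0⊕0⊕1⊕0⊕0⊕0⊕0⊕0⊕1 = 0
Syndrome s16…s1 = 00001 → error at position 1.
Flip position 1: 0111100000011111011001001000001 → 1111100000011111011001001000001
Read data bits from positions 3,5,6,7,9,10,11,12,13,14,15,17,18,19,20,21,22,23,24,25,26,27,28,29,30,31: 11000001111011001001000001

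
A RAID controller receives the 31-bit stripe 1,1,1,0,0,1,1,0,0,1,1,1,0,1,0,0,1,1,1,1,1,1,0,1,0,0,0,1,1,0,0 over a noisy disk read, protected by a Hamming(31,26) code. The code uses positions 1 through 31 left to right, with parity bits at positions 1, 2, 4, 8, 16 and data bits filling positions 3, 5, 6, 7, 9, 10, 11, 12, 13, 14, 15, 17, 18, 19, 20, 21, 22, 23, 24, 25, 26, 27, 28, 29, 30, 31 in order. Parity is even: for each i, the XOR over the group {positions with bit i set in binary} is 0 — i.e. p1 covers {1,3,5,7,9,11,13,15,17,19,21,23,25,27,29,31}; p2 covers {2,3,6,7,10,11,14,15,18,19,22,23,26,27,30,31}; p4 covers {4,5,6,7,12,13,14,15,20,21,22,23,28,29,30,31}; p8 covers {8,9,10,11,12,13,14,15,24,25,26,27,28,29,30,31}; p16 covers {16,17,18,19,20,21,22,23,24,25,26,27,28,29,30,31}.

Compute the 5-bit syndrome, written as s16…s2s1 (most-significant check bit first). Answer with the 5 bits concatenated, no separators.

s1 (pos 1,3,5,7,9,11,13,15,17,19,21,23,25,27,29,31): 1⊕1⊕0⊕1⊕0⊕1⊕0⊕0⊕1⊕1⊕1⊕0⊕0⊕0⊕1⊕0 = 0
s2 (pos 2,3,6,7,10,11,14,15,18,19,22,23,26,27,30,31): 1⊕1⊕1⊕1⊕1⊕1⊕1⊕0⊕1⊕1⊕1⊕0⊕0⊕0⊕0⊕0 = 0
s4 (pos 4,5,6,7,12,13,14,15,20,21,22,23,28,29,30,31): 0⊕0⊕1⊕1⊕1⊕0⊕1⊕0⊕1⊕1⊕1⊕0⊕1⊕1⊕0⊕0 = 1
s8 (pos 8,9,10,11,12,13,14,15,24,25,26,27,28,29,30,31): 0⊕0⊕1⊕1⊕1⊕0⊕1⊕0⊕1⊕0⊕0⊕0⊕1⊕1⊕0⊕0 = 1
s16 (pos 16,17,18,19,20,21,22,23,24,25,26,27,28,29,30,31): 0⊕1⊕1⊕1⊕1⊕1⊕1⊕0⊕1⊕0⊕0⊕0⊕1⊕1⊕0⊕0 = 1
Syndrome s16…s1 = 11100 → error at position 28.

11100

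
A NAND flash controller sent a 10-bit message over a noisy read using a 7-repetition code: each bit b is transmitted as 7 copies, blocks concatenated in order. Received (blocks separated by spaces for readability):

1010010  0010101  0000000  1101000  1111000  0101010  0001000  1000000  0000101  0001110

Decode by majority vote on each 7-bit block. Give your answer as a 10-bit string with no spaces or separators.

0000100000

Block 1 (1010010): 3 ones → 0
Block 2 (0010101): 3 ones → 0
Block 3 (0000000): 0 ones → 0
Block 4 (1101000): 3 ones → 0
Block 5 (1111000): 4 ones → 1
Block 6 (0101010): 3 ones → 0
Block 7 (0001000): 1 one → 0
Block 8 (1000000): 1 one → 0
Block 9 (0000101): 2 ones → 0
Block 10 (0001110): 3 ones → 0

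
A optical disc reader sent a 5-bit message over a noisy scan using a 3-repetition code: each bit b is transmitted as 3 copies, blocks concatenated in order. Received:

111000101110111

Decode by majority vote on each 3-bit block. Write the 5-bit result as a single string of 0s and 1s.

Block 1 (111): 3 ones → 1
Block 2 (000): 0 ones → 0
Block 3 (101): 2 ones → 1
Block 4 (110): 2 ones → 1
Block 5 (111): 3 ones → 1

10111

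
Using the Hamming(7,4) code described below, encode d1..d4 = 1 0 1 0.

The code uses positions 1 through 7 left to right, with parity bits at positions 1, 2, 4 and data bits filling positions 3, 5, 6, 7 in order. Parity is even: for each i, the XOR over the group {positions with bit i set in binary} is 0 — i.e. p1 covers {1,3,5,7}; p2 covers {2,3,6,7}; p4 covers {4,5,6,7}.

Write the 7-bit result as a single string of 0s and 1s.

Place data at non-parity positions: p1 p2 1 p4 0 1 0
p1 (pos 1,3,5,7): XOR of data positions = 1⊕0⊕0 = 1
p2 (pos 2,3,6,7): XOR of data positions = 1⊕1⊕0 = 0
p4 (pos 4,5,6,7): XOR of data positions = 0⊕1⊕0 = 1
Codeword: 1011010

1011010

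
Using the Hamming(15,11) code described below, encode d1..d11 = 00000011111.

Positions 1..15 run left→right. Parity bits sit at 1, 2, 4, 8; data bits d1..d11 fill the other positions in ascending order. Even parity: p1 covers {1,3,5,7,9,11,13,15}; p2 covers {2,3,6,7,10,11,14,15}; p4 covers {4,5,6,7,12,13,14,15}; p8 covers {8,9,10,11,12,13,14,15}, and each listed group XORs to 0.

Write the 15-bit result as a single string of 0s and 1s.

110000010011111

Place data at non-parity positions: p1 p2 0 p4 0 0 0 p8 0 0 1 1 1 1 1
p1 (pos 1,3,5,7,9,11,13,15): XOR of data positions = 0⊕0⊕0⊕0⊕1⊕1⊕1 = 1
p2 (pos 2,3,6,7,10,11,14,15): XOR of data positions = 0⊕0⊕0⊕0⊕1⊕1⊕1 = 1
p4 (pos 4,5,6,7,12,13,14,15): XOR of data positions = 0⊕0⊕0⊕1⊕1⊕1⊕1 = 0
p8 (pos 8,9,10,11,12,13,14,15): XOR of data positions = 0⊕0⊕1⊕1⊕1⊕1⊕1 = 1
Codeword: 110000010011111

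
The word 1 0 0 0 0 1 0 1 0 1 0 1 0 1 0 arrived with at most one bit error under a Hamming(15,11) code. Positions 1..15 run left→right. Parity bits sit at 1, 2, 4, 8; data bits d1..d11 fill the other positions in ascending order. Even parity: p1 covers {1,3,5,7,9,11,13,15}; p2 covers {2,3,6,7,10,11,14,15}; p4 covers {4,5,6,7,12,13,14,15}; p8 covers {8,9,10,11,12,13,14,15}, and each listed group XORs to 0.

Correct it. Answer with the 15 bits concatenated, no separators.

s1 (pos 1,3,5,7,9,11,13,15): 1⊕0⊕0⊕0⊕0⊕0⊕0⊕0 = 1
s2 (pos 2,3,6,7,10,11,14,15): 0⊕0⊕1⊕0⊕1⊕0⊕1⊕0 = 1
s4 (pos 4,5,6,7,12,13,14,15): 0⊕0⊕1⊕0⊕1⊕0⊕1⊕0 = 1
s8 (pos 8,9,10,11,12,13,14,15): 1⊕0⊕1⊕0⊕1⊕0⊕1⊕0 = 0
Syndrome s8…s1 = 0111 → error at position 7.
Flip position 7: 100001010101010 → 100001110101010

100001110101010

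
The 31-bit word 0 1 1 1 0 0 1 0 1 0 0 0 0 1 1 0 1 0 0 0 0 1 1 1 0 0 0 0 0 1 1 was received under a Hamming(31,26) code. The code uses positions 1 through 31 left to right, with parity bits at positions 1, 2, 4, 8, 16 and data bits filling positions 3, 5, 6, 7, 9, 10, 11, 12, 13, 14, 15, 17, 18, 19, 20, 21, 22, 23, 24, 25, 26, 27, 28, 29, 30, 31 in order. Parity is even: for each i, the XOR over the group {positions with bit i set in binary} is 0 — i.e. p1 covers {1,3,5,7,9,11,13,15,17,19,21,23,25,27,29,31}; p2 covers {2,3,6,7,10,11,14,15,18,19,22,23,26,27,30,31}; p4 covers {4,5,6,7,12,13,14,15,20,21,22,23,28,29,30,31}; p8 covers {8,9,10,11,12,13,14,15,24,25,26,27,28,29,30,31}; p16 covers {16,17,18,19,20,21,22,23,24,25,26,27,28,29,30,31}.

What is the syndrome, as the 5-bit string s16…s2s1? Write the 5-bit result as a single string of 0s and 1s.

s1 (pos 1,3,5,7,9,11,13,15,17,19,21,23,25,27,29,31): 0⊕1⊕0⊕1⊕1⊕0⊕0⊕1⊕1⊕0⊕0⊕1⊕0⊕0⊕0⊕1 = 1
s2 (pos 2,3,6,7,10,11,14,15,18,19,22,23,26,27,30,31): 1⊕1⊕0⊕1⊕0⊕0⊕1⊕1⊕0⊕0⊕1⊕1⊕0⊕0⊕1⊕1 = 1
s4 (pos 4,5,6,7,12,13,14,15,20,21,22,23,28,29,30,31): 1⊕0⊕0⊕1⊕0⊕0⊕1⊕1⊕0⊕0⊕1⊕1⊕0⊕0⊕1⊕1 = 0
s8 (pos 8,9,10,11,12,13,14,15,24,25,26,27,28,29,30,31): 0⊕1⊕0⊕0⊕0⊕0⊕1⊕1⊕1⊕0⊕0⊕0⊕0⊕0⊕1⊕1 = 0
s16 (pos 16,17,18,19,20,21,22,23,24,25,26,27,28,29,30,31): 0⊕1⊕0⊕0⊕0⊕0⊕1⊕1⊕1⊕0⊕0⊕0⊕0⊕0⊕1⊕1 = 0
Syndrome s16…s1 = 00011 → error at position 3.

00011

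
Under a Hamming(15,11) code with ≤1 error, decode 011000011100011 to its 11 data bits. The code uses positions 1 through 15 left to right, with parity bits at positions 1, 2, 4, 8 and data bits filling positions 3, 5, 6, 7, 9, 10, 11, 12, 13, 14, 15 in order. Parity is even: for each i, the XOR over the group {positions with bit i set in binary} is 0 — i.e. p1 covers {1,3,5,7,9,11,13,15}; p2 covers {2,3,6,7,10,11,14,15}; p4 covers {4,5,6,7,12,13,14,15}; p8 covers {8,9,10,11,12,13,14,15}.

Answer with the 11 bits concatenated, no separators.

10001110011

s1 (pos 1,3,5,7,9,11,13,15): 0⊕1⊕0⊕0⊕1⊕0⊕0⊕1 = 1
s2 (pos 2,3,6,7,10,11,14,15): 1⊕1⊕0⊕0⊕1⊕0⊕1⊕1 = 1
s4 (pos 4,5,6,7,12,13,14,15): 0⊕0⊕0⊕0⊕0⊕0⊕1⊕1 = 0
s8 (pos 8,9,10,11,12,13,14,15): 1⊕1⊕1⊕0⊕0⊕0⊕1⊕1 = 1
Syndrome s8…s1 = 1011 → error at position 11.
Flip position 11: 011000011100011 → 011000011110011
Read data bits from positions 3,5,6,7,9,10,11,12,13,14,15: 10001110011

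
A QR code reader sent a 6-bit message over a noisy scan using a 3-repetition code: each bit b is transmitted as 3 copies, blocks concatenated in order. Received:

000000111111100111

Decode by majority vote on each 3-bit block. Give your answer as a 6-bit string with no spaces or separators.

Block 1 (000): 0 ones → 0
Block 2 (000): 0 ones → 0
Block 3 (111): 3 ones → 1
Block 4 (111): 3 ones → 1
Block 5 (100): 1 one → 0
Block 6 (111): 3 ones → 1

001101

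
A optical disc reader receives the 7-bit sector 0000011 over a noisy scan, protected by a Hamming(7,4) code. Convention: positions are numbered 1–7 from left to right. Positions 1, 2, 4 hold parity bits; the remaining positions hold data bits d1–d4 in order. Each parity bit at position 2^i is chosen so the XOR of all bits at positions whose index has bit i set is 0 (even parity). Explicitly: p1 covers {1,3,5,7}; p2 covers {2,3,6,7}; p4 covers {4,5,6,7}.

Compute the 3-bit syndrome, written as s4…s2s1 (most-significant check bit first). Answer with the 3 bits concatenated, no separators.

s1 (pos 1,3,5,7): 0⊕0⊕0⊕1 = 1
s2 (pos 2,3,6,7): 0⊕0⊕1⊕1 = 0
s4 (pos 4,5,6,7): 0⊕0⊕1⊕1 = 0
Syndrome s4…s1 = 001 → error at position 1.

001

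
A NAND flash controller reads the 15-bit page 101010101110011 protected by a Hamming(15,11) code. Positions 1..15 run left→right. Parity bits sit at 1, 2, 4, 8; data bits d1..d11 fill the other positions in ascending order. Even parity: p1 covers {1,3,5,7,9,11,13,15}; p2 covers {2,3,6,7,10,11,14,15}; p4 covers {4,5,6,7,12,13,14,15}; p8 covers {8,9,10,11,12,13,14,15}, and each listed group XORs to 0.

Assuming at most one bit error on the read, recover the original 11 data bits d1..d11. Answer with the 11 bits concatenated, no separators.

11010110011

s1 (pos 1,3,5,7,9,11,13,15): 1⊕1⊕1⊕1⊕1⊕1⊕0⊕1 = 1
s2 (pos 2,3,6,7,10,11,14,15): 0⊕1⊕0⊕1⊕1⊕1⊕1⊕1 = 0
s4 (pos 4,5,6,7,12,13,14,15): 0⊕1⊕0⊕1⊕0⊕0⊕1⊕1 = 0
s8 (pos 8,9,10,11,12,13,14,15): 0⊕1⊕1⊕1⊕0⊕0⊕1⊕1 = 1
Syndrome s8…s1 = 1001 → error at position 9.
Flip position 9: 101010101110011 → 101010100110011
Read data bits from positions 3,5,6,7,9,10,11,12,13,14,15: 11010110011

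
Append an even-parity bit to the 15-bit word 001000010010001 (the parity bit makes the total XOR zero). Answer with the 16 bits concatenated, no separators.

0010000100100010

XOR of the 15 data bits: 0⊕0⊕1⊕0⊕0⊕0⊕0⊕1⊕0⊕0⊕1⊕0⊕0⊕0⊕1 = 0
Parity bit = 0 (so all 16 bits XOR to 0).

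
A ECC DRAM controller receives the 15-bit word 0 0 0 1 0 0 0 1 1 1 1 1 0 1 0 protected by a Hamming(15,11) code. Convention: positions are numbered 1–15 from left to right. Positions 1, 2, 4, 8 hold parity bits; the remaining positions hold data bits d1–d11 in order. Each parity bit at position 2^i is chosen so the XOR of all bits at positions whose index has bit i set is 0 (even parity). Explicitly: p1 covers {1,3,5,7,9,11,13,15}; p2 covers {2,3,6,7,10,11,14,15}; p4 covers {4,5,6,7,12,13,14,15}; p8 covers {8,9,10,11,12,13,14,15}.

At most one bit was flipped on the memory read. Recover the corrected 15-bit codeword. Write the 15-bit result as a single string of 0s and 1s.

000101011111010

s1 (pos 1,3,5,7,9,11,13,15): 0⊕0⊕0⊕0⊕1⊕1⊕0⊕0 = 0
s2 (pos 2,3,6,7,10,11,14,15): 0⊕0⊕0⊕0⊕1⊕1⊕1⊕0 = 1
s4 (pos 4,5,6,7,12,13,14,15): 1⊕0⊕0⊕0⊕1⊕0⊕1⊕0 = 1
s8 (pos 8,9,10,11,12,13,14,15): 1⊕1⊕1⊕1⊕1⊕0⊕1⊕0 = 0
Syndrome s8…s1 = 0110 → error at position 6.
Flip position 6: 000100011111010 → 000101011111010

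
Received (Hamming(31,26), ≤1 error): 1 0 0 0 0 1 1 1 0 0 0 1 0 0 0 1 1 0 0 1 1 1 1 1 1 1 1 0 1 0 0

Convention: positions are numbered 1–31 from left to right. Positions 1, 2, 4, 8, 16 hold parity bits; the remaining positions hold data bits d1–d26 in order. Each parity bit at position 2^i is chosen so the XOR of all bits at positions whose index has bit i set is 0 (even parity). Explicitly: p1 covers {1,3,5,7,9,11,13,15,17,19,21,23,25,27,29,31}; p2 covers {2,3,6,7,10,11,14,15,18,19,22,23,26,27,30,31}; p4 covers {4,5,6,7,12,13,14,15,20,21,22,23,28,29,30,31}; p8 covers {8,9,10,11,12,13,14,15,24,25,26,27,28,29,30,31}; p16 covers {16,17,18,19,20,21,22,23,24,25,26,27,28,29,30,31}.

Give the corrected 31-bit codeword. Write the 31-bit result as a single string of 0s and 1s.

s1 (pos 1,3,5,7,9,11,13,15,17,19,21,23,25,27,29,31): 1⊕0⊕0⊕1⊕0⊕0⊕0⊕0⊕1⊕0⊕1⊕1⊕1⊕1⊕1⊕0 = 0
s2 (pos 2,3,6,7,10,11,14,15,18,19,22,23,26,27,30,31): 0⊕0⊕1⊕1⊕0⊕0⊕0⊕0⊕0⊕0⊕1⊕1⊕1⊕1⊕0⊕0 = 0
s4 (pos 4,5,6,7,12,13,14,15,20,21,22,23,28,29,30,31): 0⊕0⊕1⊕1⊕1⊕0⊕0⊕0⊕1⊕1⊕1⊕1⊕0⊕1⊕0⊕0 = 0
s8 (pos 8,9,10,11,12,13,14,15,24,25,26,27,28,29,30,31): 1⊕0⊕0⊕0⊕1⊕0⊕0⊕0⊕1⊕1⊕1⊕1⊕0⊕1⊕0⊕0 = 1
s16 (pos 16,17,18,19,20,21,22,23,24,25,26,27,28,29,30,31): 1⊕1⊕0⊕0⊕1⊕1⊕1⊕1⊕1⊕1⊕1⊕1⊕0⊕1⊕0⊕0 = 1
Syndrome s16…s1 = 11000 → error at position 24.
Flip position 24: 1000011100010001100111111110100 → 1000011100010001100111101110100

1000011100010001100111101110100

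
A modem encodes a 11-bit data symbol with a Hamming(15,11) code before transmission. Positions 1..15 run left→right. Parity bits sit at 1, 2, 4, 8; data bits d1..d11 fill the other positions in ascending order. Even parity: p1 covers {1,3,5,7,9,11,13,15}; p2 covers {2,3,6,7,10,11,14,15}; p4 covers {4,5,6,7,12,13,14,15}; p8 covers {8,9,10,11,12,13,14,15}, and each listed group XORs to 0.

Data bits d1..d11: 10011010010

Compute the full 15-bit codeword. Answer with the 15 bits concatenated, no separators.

001000111010010

Place data at non-parity positions: p1 p2 1 p4 0 0 1 p8 1 0 1 0 0 1 0
p1 (pos 1,3,5,7,9,11,13,15): XOR of data positions = 1⊕0⊕1⊕1⊕1⊕0⊕0 = 0
p2 (pos 2,3,6,7,10,11,14,15): XOR of data positions = 1⊕0⊕1⊕0⊕1⊕1⊕0 = 0
p4 (pos 4,5,6,7,12,13,14,15): XOR of data positions = 0⊕0⊕1⊕0⊕0⊕1⊕0 = 0
p8 (pos 8,9,10,11,12,13,14,15): XOR of data positions = 1⊕0⊕1⊕0⊕0⊕1⊕0 = 1
Codeword: 001000111010010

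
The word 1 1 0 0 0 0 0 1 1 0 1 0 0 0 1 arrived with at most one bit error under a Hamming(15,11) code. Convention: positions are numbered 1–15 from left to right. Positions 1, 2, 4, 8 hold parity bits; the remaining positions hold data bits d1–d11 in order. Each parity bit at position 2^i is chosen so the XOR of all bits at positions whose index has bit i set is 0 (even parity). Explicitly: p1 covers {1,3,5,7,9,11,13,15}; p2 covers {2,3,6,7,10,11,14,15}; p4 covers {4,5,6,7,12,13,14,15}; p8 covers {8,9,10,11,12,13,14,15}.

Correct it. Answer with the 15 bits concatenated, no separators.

110001011010001

s1 (pos 1,3,5,7,9,11,13,15): 1⊕0⊕0⊕0⊕1⊕1⊕0⊕1 = 0
s2 (pos 2,3,6,7,10,11,14,15): 1⊕0⊕0⊕0⊕0⊕1⊕0⊕1 = 1
s4 (pos 4,5,6,7,12,13,14,15): 0⊕0⊕0⊕0⊕0⊕0⊕0⊕1 = 1
s8 (pos 8,9,10,11,12,13,14,15): 1⊕1⊕0⊕1⊕0⊕0⊕0⊕1 = 0
Syndrome s8…s1 = 0110 → error at position 6.
Flip position 6: 110000011010001 → 110001011010001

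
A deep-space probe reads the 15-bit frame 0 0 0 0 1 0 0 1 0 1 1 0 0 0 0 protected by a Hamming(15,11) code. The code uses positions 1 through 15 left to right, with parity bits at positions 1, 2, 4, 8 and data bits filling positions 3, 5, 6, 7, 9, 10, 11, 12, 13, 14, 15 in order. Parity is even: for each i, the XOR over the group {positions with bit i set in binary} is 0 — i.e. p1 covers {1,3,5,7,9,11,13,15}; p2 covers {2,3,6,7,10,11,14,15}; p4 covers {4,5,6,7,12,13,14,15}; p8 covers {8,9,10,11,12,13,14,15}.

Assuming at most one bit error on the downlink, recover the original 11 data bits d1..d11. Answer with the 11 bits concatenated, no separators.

01000111000

s1 (pos 1,3,5,7,9,11,13,15): 0⊕0⊕1⊕0⊕0⊕1⊕0⊕0 = 0
s2 (pos 2,3,6,7,10,11,14,15): 0⊕0⊕0⊕0⊕1⊕1⊕0⊕0 = 0
s4 (pos 4,5,6,7,12,13,14,15): 0⊕1⊕0⊕0⊕0⊕0⊕0⊕0 = 1
s8 (pos 8,9,10,11,12,13,14,15): 1⊕0⊕1⊕1⊕0⊕0⊕0⊕0 = 1
Syndrome s8…s1 = 1100 → error at position 12.
Flip position 12: 000010010110000 → 000010010111000
Read data bits from positions 3,5,6,7,9,10,11,12,13,14,15: 01000111000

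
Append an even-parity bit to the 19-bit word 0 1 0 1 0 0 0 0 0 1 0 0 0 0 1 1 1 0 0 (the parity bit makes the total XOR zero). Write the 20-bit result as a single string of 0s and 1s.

XOR of the 19 data bits: 0⊕1⊕0⊕1⊕0⊕0⊕0⊕0⊕0⊕1⊕0⊕0⊕0⊕0⊕1⊕1⊕1⊕0⊕0 = 0
Parity bit = 0 (so all 20 bits XOR to 0).

01010000010000111000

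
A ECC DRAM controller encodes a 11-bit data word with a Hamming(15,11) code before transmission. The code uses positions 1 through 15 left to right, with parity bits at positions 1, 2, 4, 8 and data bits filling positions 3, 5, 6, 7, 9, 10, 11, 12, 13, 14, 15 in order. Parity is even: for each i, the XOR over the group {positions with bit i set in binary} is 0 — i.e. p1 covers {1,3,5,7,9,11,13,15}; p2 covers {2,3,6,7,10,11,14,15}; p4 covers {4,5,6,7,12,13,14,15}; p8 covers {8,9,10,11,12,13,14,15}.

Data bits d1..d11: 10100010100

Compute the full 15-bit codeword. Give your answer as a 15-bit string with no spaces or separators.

Place data at non-parity positions: p1 p2 1 p4 0 1 0 p8 0 0 1 0 1 0 0
p1 (pos 1,3,5,7,9,11,13,15): XOR of data positions = 1⊕0⊕0⊕0⊕1⊕1⊕0 = 1
p2 (pos 2,3,6,7,10,11,14,15): XOR of data positions = 1⊕1⊕0⊕0⊕1⊕0⊕0 = 1
p4 (pos 4,5,6,7,12,13,14,15): XOR of data positions = 0⊕1⊕0⊕0⊕1⊕0⊕0 = 0
p8 (pos 8,9,10,11,12,13,14,15): XOR of data positions = 0⊕0⊕1⊕0⊕1⊕0⊕0 = 0
Codeword: 111001000010100

111001000010100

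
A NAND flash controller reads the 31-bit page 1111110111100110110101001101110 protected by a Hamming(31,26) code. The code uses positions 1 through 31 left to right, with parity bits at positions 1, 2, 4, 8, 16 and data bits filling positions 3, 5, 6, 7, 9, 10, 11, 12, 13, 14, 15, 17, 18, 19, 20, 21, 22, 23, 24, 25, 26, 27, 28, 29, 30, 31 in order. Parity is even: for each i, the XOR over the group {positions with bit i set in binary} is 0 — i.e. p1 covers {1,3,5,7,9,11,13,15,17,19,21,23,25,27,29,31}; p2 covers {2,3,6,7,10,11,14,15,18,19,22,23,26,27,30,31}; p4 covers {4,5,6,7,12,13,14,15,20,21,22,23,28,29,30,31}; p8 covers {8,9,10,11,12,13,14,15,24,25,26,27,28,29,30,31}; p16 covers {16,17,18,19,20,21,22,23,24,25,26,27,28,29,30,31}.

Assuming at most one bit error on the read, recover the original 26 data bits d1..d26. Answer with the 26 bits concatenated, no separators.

s1 (pos 1,3,5,7,9,11,13,15,17,19,21,23,25,27,29,31): 1⊕1⊕1⊕0⊕1⊕1⊕0⊕1⊕1⊕0⊕0⊕0⊕1⊕0⊕1⊕0 = 1
s2 (pos 2,3,6,7,10,11,14,15,18,19,22,23,26,27,30,31): 1⊕1⊕1⊕0⊕1⊕1⊕1⊕1⊕1⊕0⊕1⊕0⊕1⊕0⊕1⊕0 = 1
s4 (pos 4,5,6,7,12,13,14,15,20,21,22,23,28,29,30,31): 1⊕1⊕1⊕0⊕0⊕0⊕1⊕1⊕1⊕0⊕1⊕0⊕1⊕1⊕1⊕0 = 0
s8 (pos 8,9,10,11,12,13,14,15,24,25,26,27,28,29,30,31): 1⊕1⊕1⊕1⊕0⊕0⊕1⊕1⊕0⊕1⊕1⊕0⊕1⊕1⊕1⊕0 = 1
s16 (pos 16,17,18,19,20,21,22,23,24,25,26,27,28,29,30,31): 0⊕1⊕1⊕0⊕1⊕0⊕1⊕0⊕0⊕1⊕1⊕0⊕1⊕1⊕1⊕0 = 1
Syndrome s16…s1 = 11011 → error at position 27.
Flip position 27: 1111110111100110110101001101110 → 1111110111100110110101001111110
Read data bits from positions 3,5,6,7,9,10,11,12,13,14,15,17,18,19,20,21,22,23,24,25,26,27,28,29,30,31: 11101110011110101001111110

11101110011110101001111110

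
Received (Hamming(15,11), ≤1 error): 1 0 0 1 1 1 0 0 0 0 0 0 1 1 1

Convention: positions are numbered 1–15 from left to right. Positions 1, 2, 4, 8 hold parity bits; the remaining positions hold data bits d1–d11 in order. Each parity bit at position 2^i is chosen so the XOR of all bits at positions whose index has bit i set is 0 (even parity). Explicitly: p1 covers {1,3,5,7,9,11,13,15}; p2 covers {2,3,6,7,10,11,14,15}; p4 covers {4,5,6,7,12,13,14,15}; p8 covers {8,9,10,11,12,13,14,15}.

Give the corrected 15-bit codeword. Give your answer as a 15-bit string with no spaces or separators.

100111000100111

s1 (pos 1,3,5,7,9,11,13,15): 1⊕0⊕1⊕0⊕0⊕0⊕1⊕1 = 0
s2 (pos 2,3,6,7,10,11,14,15): 0⊕0⊕1⊕0⊕0⊕0⊕1⊕1 = 1
s4 (pos 4,5,6,7,12,13,14,15): 1⊕1⊕1⊕0⊕0⊕1⊕1⊕1 = 0
s8 (pos 8,9,10,11,12,13,14,15): 0⊕0⊕0⊕0⊕0⊕1⊕1⊕1 = 1
Syndrome s8…s1 = 1010 → error at position 10.
Flip position 10: 100111000000111 → 100111000100111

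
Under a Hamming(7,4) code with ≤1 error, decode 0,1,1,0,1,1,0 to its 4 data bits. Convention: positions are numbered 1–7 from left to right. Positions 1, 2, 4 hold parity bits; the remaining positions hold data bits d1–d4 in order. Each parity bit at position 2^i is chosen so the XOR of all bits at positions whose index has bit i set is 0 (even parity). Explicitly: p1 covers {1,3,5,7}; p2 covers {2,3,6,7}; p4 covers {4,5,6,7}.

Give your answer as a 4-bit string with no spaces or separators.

s1 (pos 1,3,5,7): 0⊕1⊕1⊕0 = 0
s2 (pos 2,3,6,7): 1⊕1⊕1⊕0 = 1
s4 (pos 4,5,6,7): 0⊕1⊕1⊕0 = 0
Syndrome s4…s1 = 010 → error at position 2.
Flip position 2: 0110110 → 0010110
Read data bits from positions 3,5,6,7: 1110

1110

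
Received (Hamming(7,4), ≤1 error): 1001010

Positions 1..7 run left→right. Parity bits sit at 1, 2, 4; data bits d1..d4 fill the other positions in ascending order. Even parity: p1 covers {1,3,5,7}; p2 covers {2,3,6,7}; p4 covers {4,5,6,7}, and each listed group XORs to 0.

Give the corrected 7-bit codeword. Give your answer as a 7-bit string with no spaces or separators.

s1 (pos 1,3,5,7): 1⊕0⊕0⊕0 = 1
s2 (pos 2,3,6,7): 0⊕0⊕1⊕0 = 1
s4 (pos 4,5,6,7): 1⊕0⊕1⊕0 = 0
Syndrome s4…s1 = 011 → error at position 3.
Flip position 3: 1001010 → 1011010

1011010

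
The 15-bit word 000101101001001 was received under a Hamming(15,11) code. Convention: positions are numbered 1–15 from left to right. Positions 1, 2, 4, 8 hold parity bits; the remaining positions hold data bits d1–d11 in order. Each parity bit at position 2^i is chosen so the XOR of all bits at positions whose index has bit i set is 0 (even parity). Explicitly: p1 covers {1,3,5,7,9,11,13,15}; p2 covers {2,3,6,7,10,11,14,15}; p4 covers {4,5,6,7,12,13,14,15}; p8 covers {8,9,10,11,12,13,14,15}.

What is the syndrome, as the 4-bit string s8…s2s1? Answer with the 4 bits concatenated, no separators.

1111

s1 (pos 1,3,5,7,9,11,13,15): 0⊕0⊕0⊕1⊕1⊕0⊕0⊕1 = 1
s2 (pos 2,3,6,7,10,11,14,15): 0⊕0⊕1⊕1⊕0⊕0⊕0⊕1 = 1
s4 (pos 4,5,6,7,12,13,14,15): 1⊕0⊕1⊕1⊕1⊕0⊕0⊕1 = 1
s8 (pos 8,9,10,11,12,13,14,15): 0⊕1⊕0⊕0⊕1⊕0⊕0⊕1 = 1
Syndrome s8…s1 = 1111 → error at position 15.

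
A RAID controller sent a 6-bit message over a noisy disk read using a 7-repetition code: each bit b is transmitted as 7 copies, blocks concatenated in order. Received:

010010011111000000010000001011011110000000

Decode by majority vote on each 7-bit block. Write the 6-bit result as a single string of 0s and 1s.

Block 1 (0100100): 2 ones → 0
Block 2 (1111100): 5 ones → 1
Block 3 (0000010): 1 one → 0
Block 4 (0000010): 1 one → 0
Block 5 (1101111): 6 ones → 1
Block 6 (0000000): 0 ones → 0

010010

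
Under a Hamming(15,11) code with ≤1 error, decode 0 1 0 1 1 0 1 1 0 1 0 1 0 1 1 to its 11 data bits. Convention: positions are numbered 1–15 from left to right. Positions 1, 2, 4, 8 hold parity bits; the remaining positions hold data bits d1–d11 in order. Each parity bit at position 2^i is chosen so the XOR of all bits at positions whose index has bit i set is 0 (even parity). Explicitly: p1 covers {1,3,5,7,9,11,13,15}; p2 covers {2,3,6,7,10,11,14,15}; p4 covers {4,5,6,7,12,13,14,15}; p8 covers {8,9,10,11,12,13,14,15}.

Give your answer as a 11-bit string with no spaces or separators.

01010111011

s1 (pos 1,3,5,7,9,11,13,15): 0⊕0⊕1⊕1⊕0⊕0⊕0⊕1 = 1
s2 (pos 2,3,6,7,10,11,14,15): 1⊕0⊕0⊕1⊕1⊕0⊕1⊕1 = 1
s4 (pos 4,5,6,7,12,13,14,15): 1⊕1⊕0⊕1⊕1⊕0⊕1⊕1 = 0
s8 (pos 8,9,10,11,12,13,14,15): 1⊕0⊕1⊕0⊕1⊕0⊕1⊕1 = 1
Syndrome s8…s1 = 1011 → error at position 11.
Flip position 11: 010110110101011 → 010110110111011
Read data bits from positions 3,5,6,7,9,10,11,12,13,14,15: 01010111011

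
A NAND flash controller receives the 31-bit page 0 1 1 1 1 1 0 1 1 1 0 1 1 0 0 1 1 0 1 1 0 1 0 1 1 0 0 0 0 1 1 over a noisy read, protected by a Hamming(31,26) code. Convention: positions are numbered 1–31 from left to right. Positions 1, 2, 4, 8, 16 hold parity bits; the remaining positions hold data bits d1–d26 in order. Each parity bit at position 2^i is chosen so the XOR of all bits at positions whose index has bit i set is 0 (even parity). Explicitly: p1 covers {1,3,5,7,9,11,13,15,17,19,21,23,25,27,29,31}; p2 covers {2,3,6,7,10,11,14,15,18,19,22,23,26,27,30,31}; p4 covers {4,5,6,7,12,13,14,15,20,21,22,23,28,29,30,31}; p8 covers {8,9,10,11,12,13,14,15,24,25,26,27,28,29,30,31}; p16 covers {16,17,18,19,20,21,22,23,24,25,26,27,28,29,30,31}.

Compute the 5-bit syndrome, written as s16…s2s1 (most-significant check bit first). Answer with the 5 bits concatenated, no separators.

11100

s1 (pos 1,3,5,7,9,11,13,15,17,19,21,23,25,27,29,31): 0⊕1⊕1⊕0⊕1⊕0⊕1⊕0⊕1⊕1⊕0⊕0⊕1⊕0⊕0⊕1 = 0
s2 (pos 2,3,6,7,10,11,14,15,18,19,22,23,26,27,30,31): 1⊕1⊕1⊕0⊕1⊕0⊕0⊕0⊕0⊕1⊕1⊕0⊕0⊕0⊕1⊕1 = 0
s4 (pos 4,5,6,7,12,13,14,15,20,21,22,23,28,29,30,31): 1⊕1⊕1⊕0⊕1⊕1⊕0⊕0⊕1⊕0⊕1⊕0⊕0⊕0⊕1⊕1 = 1
s8 (pos 8,9,10,11,12,13,14,15,24,25,26,27,28,29,30,31): 1⊕1⊕1⊕0⊕1⊕1⊕0⊕0⊕1⊕1⊕0⊕0⊕0⊕0⊕1⊕1 = 1
s16 (pos 16,17,18,19,20,21,22,23,24,25,26,27,28,29,30,31): 1⊕1⊕0⊕1⊕1⊕0⊕1⊕0⊕1⊕1⊕0⊕0⊕0⊕0⊕1⊕1 = 1
Syndrome s16…s1 = 11100 → error at position 28.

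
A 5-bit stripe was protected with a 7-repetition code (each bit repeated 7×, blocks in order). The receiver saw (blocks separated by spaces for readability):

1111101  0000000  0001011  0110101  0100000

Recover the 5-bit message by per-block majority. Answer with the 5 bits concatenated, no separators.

10010

Block 1 (1111101): 6 ones → 1
Block 2 (0000000): 0 ones → 0
Block 3 (0001011): 3 ones → 0
Block 4 (0110101): 4 ones → 1
Block 5 (0100000): 1 one → 0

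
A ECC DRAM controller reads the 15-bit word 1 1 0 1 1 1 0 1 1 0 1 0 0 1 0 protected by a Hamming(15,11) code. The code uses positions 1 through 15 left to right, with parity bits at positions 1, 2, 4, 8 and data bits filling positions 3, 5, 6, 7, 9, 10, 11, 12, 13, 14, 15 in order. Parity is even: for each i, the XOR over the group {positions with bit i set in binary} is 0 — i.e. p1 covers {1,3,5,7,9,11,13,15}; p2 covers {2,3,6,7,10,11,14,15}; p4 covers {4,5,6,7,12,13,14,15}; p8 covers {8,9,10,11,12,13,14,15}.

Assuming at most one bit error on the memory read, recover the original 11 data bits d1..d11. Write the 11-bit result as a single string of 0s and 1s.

s1 (pos 1,3,5,7,9,11,13,15): 1⊕0⊕1⊕0⊕1⊕1⊕0⊕0 = 0
s2 (pos 2,3,6,7,10,11,14,15): 1⊕0⊕1⊕0⊕0⊕1⊕1⊕0 = 0
s4 (pos 4,5,6,7,12,13,14,15): 1⊕1⊕1⊕0⊕0⊕0⊕1⊕0 = 0
s8 (pos 8,9,10,11,12,13,14,15): 1⊕1⊕0⊕1⊕0⊕0⊕1⊕0 = 0
Syndrome s8…s1 = 0000 → no error.
Read data bits from positions 3,5,6,7,9,10,11,12,13,14,15: 01101010010

01101010010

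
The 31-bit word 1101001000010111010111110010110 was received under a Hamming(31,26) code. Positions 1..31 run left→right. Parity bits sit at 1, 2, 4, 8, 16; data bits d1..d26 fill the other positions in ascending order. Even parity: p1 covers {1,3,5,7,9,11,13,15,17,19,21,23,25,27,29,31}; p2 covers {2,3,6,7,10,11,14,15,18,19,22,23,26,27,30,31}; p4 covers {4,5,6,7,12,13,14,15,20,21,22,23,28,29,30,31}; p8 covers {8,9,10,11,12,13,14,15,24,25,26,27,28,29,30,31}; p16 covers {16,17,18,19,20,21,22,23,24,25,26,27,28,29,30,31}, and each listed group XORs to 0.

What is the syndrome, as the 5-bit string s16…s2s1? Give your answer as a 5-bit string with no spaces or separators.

01111

s1 (pos 1,3,5,7,9,11,13,15,17,19,21,23,25,27,29,31): 1⊕0⊕0⊕1⊕0⊕0⊕0⊕1⊕0⊕0⊕1⊕1⊕0⊕1⊕1⊕0 = 1
s2 (pos 2,3,6,7,10,11,14,15,18,19,22,23,26,27,30,31): 1⊕0⊕0⊕1⊕0⊕0⊕1⊕1⊕1⊕0⊕1⊕1⊕0⊕1⊕1⊕0 = 1
s4 (pos 4,5,6,7,12,13,14,15,20,21,22,23,28,29,30,31): 1⊕0⊕0⊕1⊕1⊕0⊕1⊕1⊕1⊕1⊕1⊕1⊕0⊕1⊕1⊕0 = 1
s8 (pos 8,9,10,11,12,13,14,15,24,25,26,27,28,29,30,31): 0⊕0⊕0⊕0⊕1⊕0⊕1⊕1⊕1⊕0⊕0⊕1⊕0⊕1⊕1⊕0 = 1
s16 (pos 16,17,18,19,20,21,22,23,24,25,26,27,28,29,30,31): 1⊕0⊕1⊕0⊕1⊕1⊕1⊕1⊕1⊕0⊕0⊕1⊕0⊕1⊕1⊕0 = 0
Syndrome s16…s1 = 01111 → error at position 15.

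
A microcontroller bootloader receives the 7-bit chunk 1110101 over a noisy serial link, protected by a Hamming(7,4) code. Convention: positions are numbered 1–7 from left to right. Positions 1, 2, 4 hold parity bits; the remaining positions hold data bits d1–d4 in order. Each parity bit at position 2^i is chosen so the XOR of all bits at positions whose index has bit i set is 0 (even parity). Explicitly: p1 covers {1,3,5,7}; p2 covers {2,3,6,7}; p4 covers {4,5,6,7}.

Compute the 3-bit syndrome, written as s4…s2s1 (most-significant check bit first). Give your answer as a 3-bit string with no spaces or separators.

010

s1 (pos 1,3,5,7): 1⊕1⊕1⊕1 = 0
s2 (pos 2,3,6,7): 1⊕1⊕0⊕1 = 1
s4 (pos 4,5,6,7): 0⊕1⊕0⊕1 = 0
Syndrome s4…s1 = 010 → error at position 2.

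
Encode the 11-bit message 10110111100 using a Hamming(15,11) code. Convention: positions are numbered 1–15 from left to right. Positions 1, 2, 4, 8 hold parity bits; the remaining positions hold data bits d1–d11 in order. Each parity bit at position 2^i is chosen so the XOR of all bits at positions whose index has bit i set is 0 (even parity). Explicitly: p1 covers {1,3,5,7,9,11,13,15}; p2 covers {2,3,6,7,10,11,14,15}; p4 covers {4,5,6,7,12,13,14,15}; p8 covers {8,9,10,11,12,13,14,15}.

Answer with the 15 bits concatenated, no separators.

011001100111100

Place data at non-parity positions: p1 p2 1 p4 0 1 1 p8 0 1 1 1 1 0 0
p1 (pos 1,3,5,7,9,11,13,15): XOR of data positions = 1⊕0⊕1⊕0⊕1⊕1⊕0 = 0
p2 (pos 2,3,6,7,10,11,14,15): XOR of data positions = 1⊕1⊕1⊕1⊕1⊕0⊕0 = 1
p4 (pos 4,5,6,7,12,13,14,15): XOR of data positions = 0⊕1⊕1⊕1⊕1⊕0⊕0 = 0
p8 (pos 8,9,10,11,12,13,14,15): XOR of data positions = 0⊕1⊕1⊕1⊕1⊕0⊕0 = 0
Codeword: 011001100111100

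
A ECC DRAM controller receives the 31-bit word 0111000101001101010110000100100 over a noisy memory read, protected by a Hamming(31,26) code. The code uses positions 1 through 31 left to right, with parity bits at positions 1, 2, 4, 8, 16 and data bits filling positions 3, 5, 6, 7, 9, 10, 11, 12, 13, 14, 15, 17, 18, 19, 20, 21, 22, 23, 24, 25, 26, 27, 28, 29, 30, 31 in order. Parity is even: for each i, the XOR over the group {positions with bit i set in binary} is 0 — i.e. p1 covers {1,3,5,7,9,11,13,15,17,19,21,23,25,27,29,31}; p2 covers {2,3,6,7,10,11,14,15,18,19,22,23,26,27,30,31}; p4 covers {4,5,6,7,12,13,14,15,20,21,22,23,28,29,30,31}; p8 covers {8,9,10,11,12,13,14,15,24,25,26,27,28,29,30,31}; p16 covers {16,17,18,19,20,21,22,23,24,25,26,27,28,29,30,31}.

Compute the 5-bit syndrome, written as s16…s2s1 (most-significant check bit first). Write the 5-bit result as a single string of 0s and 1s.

s1 (pos 1,3,5,7,9,11,13,15,17,19,21,23,25,27,29,31): 0⊕1⊕0⊕0⊕0⊕0⊕1⊕0⊕0⊕0⊕1⊕0⊕0⊕0⊕1⊕0 = 0
s2 (pos 2,3,6,7,10,11,14,15,18,19,22,23,26,27,30,31): 1⊕1⊕0⊕0⊕1⊕0⊕1⊕0⊕1⊕0⊕0⊕0⊕1⊕0⊕0⊕0 = 0
s4 (pos 4,5,6,7,12,13,14,15,20,21,22,23,28,29,30,31): 1⊕0⊕0⊕0⊕0⊕1⊕1⊕0⊕1⊕1⊕0⊕0⊕0⊕1⊕0⊕0 = 0
s8 (pos 8,9,10,11,12,13,14,15,24,25,26,27,28,29,30,31): 1⊕0⊕1⊕0⊕0⊕1⊕1⊕0⊕0⊕0⊕1⊕0⊕0⊕1⊕0⊕0 = 0
s16 (pos 16,17,18,19,20,21,22,23,24,25,26,27,28,29,30,31): 1⊕0⊕1⊕0⊕1⊕1⊕0⊕0⊕0⊕0⊕1⊕0⊕0⊕1⊕0⊕0 = 0
Syndrome s16…s1 = 00000 → no error.

00000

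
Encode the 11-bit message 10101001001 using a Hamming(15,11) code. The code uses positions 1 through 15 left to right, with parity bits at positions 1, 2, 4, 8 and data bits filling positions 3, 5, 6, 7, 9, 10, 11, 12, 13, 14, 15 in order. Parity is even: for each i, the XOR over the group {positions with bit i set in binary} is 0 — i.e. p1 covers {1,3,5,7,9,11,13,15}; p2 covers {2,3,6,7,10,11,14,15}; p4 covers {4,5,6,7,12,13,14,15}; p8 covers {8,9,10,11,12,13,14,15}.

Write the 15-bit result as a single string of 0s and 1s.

Place data at non-parity positions: p1 p2 1 p4 0 1 0 p8 1 0 0 1 0 0 1
p1 (pos 1,3,5,7,9,11,13,15): XOR of data positions = 1⊕0⊕0⊕1⊕0⊕0⊕1 = 1
p2 (pos 2,3,6,7,10,11,14,15): XOR of data positions = 1⊕1⊕0⊕0⊕0⊕0⊕1 = 1
p4 (pos 4,5,6,7,12,13,14,15): XOR of data positions = 0⊕1⊕0⊕1⊕0⊕0⊕1 = 1
p8 (pos 8,9,10,11,12,13,14,15): XOR of data positions = 1⊕0⊕0⊕1⊕0⊕0⊕1 = 1
Codeword: 111101011001001

111101011001001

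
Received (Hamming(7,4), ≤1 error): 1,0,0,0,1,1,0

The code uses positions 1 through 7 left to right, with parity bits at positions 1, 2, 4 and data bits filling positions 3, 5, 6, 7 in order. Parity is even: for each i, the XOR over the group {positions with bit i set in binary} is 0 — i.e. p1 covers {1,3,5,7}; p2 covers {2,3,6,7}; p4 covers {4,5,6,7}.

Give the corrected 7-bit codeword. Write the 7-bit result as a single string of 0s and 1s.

1100110

s1 (pos 1,3,5,7): 1⊕0⊕1⊕0 = 0
s2 (pos 2,3,6,7): 0⊕0⊕1⊕0 = 1
s4 (pos 4,5,6,7): 0⊕1⊕1⊕0 = 0
Syndrome s4…s1 = 010 → error at position 2.
Flip position 2: 1000110 → 1100110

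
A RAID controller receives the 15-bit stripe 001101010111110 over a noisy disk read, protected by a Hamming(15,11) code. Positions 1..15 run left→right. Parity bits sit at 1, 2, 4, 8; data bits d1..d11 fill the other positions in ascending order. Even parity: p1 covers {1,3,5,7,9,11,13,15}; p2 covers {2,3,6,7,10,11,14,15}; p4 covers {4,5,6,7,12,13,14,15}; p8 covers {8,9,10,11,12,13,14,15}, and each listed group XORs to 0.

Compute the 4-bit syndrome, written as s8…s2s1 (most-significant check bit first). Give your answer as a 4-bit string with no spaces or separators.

s1 (pos 1,3,5,7,9,11,13,15): 0⊕1⊕0⊕0⊕0⊕1⊕1⊕0 = 1
s2 (pos 2,3,6,7,10,11,14,15): 0⊕1⊕1⊕0⊕1⊕1⊕1⊕0 = 1
s4 (pos 4,5,6,7,12,13,14,15): 1⊕0⊕1⊕0⊕1⊕1⊕1⊕0 = 1
s8 (pos 8,9,10,11,12,13,14,15): 1⊕0⊕1⊕1⊕1⊕1⊕1⊕0 = 0
Syndrome s8…s1 = 0111 → error at position 7.

0111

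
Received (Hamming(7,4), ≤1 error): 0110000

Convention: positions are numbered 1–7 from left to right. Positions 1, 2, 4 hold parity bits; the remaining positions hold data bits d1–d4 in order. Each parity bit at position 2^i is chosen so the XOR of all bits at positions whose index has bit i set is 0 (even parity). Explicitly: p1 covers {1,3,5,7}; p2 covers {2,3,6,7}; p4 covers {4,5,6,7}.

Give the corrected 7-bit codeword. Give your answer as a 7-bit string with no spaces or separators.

1110000

s1 (pos 1,3,5,7): 0⊕1⊕0⊕0 = 1
s2 (pos 2,3,6,7): 1⊕1⊕0⊕0 = 0
s4 (pos 4,5,6,7): 0⊕0⊕0⊕0 = 0
Syndrome s4…s1 = 001 → error at position 1.
Flip position 1: 0110000 → 1110000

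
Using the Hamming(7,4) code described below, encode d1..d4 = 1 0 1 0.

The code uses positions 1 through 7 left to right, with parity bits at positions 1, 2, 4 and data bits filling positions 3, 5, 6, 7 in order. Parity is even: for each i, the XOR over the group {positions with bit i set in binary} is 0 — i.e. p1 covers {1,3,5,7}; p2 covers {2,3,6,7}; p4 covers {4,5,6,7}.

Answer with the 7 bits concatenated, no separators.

1011010

Place data at non-parity positions: p1 p2 1 p4 0 1 0
p1 (pos 1,3,5,7): XOR of data positions = 1⊕0⊕0 = 1
p2 (pos 2,3,6,7): XOR of data positions = 1⊕1⊕0 = 0
p4 (pos 4,5,6,7): XOR of data positions = 0⊕1⊕0 = 1
Codeword: 1011010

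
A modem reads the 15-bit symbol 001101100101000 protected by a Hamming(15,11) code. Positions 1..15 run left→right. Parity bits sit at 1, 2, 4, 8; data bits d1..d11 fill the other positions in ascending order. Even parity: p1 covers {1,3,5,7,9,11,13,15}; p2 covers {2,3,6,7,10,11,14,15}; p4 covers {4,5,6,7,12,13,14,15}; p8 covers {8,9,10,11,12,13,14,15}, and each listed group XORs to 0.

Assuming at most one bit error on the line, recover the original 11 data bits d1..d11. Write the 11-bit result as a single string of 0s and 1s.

s1 (pos 1,3,5,7,9,11,13,15): 0⊕1⊕0⊕1⊕0⊕0⊕0⊕0 = 0
s2 (pos 2,3,6,7,10,11,14,15): 0⊕1⊕1⊕1⊕1⊕0⊕0⊕0 = 0
s4 (pos 4,5,6,7,12,13,14,15): 1⊕0⊕1⊕1⊕1⊕0⊕0⊕0 = 0
s8 (pos 8,9,10,11,12,13,14,15): 0⊕0⊕1⊕0⊕1⊕0⊕0⊕0 = 0
Syndrome s8…s1 = 0000 → no error.
Read data bits from positions 3,5,6,7,9,10,11,12,13,14,15: 10110101000

10110101000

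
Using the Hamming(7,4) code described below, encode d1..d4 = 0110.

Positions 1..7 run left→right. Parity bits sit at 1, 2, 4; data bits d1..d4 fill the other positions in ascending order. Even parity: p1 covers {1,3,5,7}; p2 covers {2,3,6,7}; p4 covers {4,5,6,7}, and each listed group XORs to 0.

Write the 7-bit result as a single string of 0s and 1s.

Place data at non-parity positions: p1 p2 0 p4 1 1 0
p1 (pos 1,3,5,7): XOR of data positions = 0⊕1⊕0 = 1
p2 (pos 2,3,6,7): XOR of data positions = 0⊕1⊕0 = 1
p4 (pos 4,5,6,7): XOR of data positions = 1⊕1⊕0 = 0
Codeword: 1100110

1100110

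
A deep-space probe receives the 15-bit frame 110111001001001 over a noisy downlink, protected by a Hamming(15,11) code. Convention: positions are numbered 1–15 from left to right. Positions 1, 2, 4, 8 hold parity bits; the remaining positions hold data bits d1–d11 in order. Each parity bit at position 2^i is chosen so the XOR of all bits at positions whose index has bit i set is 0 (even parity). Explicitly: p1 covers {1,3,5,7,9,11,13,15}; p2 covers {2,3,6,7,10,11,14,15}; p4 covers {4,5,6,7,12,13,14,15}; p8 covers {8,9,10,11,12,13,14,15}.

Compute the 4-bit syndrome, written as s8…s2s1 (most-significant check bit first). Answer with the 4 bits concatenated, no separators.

1110

s1 (pos 1,3,5,7,9,11,13,15): 1⊕0⊕1⊕0⊕1⊕0⊕0⊕1 = 0
s2 (pos 2,3,6,7,10,11,14,15): 1⊕0⊕1⊕0⊕0⊕0⊕0⊕1 = 1
s4 (pos 4,5,6,7,12,13,14,15): 1⊕1⊕1⊕0⊕1⊕0⊕0⊕1 = 1
s8 (pos 8,9,10,11,12,13,14,15): 0⊕1⊕0⊕0⊕1⊕0⊕0⊕1 = 1
Syndrome s8…s1 = 1110 → error at position 14.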